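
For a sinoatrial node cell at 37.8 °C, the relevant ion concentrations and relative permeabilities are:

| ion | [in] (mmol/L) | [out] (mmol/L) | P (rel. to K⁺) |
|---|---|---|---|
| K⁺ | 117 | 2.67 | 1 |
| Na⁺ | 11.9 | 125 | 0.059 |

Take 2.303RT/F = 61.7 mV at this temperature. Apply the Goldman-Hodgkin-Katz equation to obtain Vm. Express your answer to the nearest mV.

-66 mV

Vm = 61.7 · log₁₀[(Σ P·[cation]ₒ + Σ P·[anion]ᵢ) / (Σ P·[cation]ᵢ + Σ P·[anion]ₒ)]
Numerator = 1×2.67 + 0.059×125 = 10.04
Denominator = 1×117 + 0.059×11.9 = 117.7
Vm = 61.7 · log₁₀(0.085343) = 61.7 × (-1.0688) = -65.95 mV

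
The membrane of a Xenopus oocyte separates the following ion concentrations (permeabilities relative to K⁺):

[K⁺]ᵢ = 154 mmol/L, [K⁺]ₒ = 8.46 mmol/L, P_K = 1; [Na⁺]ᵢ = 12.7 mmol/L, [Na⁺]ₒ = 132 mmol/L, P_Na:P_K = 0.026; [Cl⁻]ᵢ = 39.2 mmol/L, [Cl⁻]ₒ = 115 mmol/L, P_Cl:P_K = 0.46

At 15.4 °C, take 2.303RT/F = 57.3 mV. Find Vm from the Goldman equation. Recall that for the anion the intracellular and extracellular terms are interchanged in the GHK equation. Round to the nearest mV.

Vm = 57.3 · log₁₀[(Σ P·[cation]ₒ + Σ P·[anion]ᵢ) / (Σ P·[cation]ᵢ + Σ P·[anion]ₒ)]
Numerator = 1×8.46 + 0.026×132 + 0.46×39.2 = 29.92
Denominator = 1×154 + 0.026×12.7 + 0.46×115 = 207.2
Vm = 57.3 · log₁₀(0.1444) = 57.3 × (-0.8404) = -48.16 mV

-48 mV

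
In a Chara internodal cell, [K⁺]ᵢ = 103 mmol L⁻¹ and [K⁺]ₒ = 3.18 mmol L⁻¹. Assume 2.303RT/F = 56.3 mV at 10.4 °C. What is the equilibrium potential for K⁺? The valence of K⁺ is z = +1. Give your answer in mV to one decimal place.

E = (56.3/z) · log₁₀([K⁺]_out/[K⁺]_in) with z = +1.
= (56.3/1) · log₁₀(3.18/103) = 56.30 · log₁₀(0.03087)
= 56.30 · (-1.5104) = -85.04 mV

-85.0 mV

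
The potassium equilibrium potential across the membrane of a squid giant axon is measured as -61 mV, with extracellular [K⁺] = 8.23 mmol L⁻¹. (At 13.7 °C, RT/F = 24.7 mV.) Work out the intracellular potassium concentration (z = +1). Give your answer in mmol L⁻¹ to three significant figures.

97.3 mmol L⁻¹

Nernst: E = (24.7/1) · ln([out]/[in]), so ln([out]/[in]) = -61.0 × 1 / 24.7 = -2.4696.
[out]/[in] = e^(-2.4696) = 0.08462.
[in] = 8.23 / 0.08462 = 97.26 mmol L⁻¹.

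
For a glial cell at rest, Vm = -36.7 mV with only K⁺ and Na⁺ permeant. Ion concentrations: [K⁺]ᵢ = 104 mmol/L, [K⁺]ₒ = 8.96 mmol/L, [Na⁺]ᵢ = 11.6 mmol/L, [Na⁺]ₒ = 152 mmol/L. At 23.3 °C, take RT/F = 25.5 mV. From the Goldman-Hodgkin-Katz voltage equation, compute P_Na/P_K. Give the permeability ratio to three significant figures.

0.105

Let α = P_Na/P_K. GHK: Vm = 25.5·ln[(Kₒ + α·Naₒ)/(Kᵢ + α·Naᵢ)].
e^(Vm/25.5) = e^(-36.7/25.5) = 0.23711
So 0.23711·(Kᵢ + α·Naᵢ) = Kₒ + α·Naₒ → α = (0.23711·104.0 − 8.96) / (152.0 − 0.23711·11.6)
α = (24.66 − 8.96) / (152.0 − 2.751) = 15.7/149.2 = 0.1052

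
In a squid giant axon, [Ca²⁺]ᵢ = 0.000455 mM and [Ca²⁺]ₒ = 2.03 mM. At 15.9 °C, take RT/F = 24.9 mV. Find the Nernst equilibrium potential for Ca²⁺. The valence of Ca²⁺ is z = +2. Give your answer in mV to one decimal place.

E = (24.9/z) · ln([Ca²⁺]_out/[Ca²⁺]_in) with z = +2.
= (24.9/2) · ln(2.03/0.000455) = 12.45 · ln(4462)
= 12.45 · (8.4032) = 104.62 mV

104.6 mV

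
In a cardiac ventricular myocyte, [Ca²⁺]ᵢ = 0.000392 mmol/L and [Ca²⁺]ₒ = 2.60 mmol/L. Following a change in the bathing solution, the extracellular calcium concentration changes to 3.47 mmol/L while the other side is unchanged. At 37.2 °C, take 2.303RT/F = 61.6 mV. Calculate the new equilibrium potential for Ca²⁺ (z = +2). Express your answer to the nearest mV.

122 mV

After the shift: [Ca²⁺]_out = 3.47, [Ca²⁺]_in = 0.000392 mmol/L.
E_new = (61.6/2)·log₁₀(3.47/0.000392) = 30.80 · (3.9470) = 121.57 mV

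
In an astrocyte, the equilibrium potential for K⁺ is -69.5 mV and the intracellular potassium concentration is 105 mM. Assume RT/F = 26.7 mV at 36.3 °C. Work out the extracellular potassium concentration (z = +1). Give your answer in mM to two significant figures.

7.8 mM

Nernst: E = (26.7/1) · ln([out]/[in]), so ln([out]/[in]) = -69.5 × 1 / 26.7 = -2.6030.
[out]/[in] = e^(-2.6030) = 0.07405.
[out] = 0.07405 × 105 = 7.775 mM.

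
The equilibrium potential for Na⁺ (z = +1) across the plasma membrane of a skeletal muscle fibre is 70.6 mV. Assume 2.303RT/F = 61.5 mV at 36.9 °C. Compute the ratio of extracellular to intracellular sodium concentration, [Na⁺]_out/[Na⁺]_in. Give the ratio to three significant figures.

14.1

log₁₀([out]/[in]) = E·z/(61.5) = 70.6 × 1 / 61.5 = 1.1480
[out]/[in] = 10^(1.1480) = 14.06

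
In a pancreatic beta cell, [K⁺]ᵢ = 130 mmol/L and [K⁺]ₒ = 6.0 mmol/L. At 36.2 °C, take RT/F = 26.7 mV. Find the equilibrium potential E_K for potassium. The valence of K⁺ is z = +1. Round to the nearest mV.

-82 mV

E = (26.7/z) · ln([K⁺]_out/[K⁺]_in) with z = +1.
= (26.7/1) · ln(6.0/130) = 26.70 · ln(0.04615)
= 26.70 · (-3.0758) = -82.12 mV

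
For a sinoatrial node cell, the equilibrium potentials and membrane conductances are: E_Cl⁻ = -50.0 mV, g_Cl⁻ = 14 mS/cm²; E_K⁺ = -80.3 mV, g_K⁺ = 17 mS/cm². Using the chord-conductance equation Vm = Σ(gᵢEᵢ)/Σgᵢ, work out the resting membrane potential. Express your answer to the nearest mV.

-67 mV

Σ gᵢEᵢ = 14·(-50.0) + 17·(-80.3) = -2065.10
Σ gᵢ = 14 + 17 = 31
Vm = -2065.10 / 31 = -66.62 mV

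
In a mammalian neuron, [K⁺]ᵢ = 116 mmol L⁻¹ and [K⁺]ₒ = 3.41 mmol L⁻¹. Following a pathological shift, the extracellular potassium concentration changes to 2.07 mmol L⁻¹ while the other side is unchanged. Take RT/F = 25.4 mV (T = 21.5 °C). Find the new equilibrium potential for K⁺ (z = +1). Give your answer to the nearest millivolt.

After the shift: [K⁺]_out = 2.07, [K⁺]_in = 116 mmol L⁻¹.
E_new = (25.4/1)·ln(2.07/116) = 25.40 · (-4.0260) = -102.26 mV

-102 mV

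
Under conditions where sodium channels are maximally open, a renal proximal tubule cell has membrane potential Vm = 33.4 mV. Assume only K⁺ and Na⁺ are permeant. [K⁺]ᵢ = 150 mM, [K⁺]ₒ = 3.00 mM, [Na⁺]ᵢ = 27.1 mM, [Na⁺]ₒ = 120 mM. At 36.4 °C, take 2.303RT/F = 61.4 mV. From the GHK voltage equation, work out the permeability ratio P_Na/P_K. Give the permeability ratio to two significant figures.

21

Let α = P_Na/P_K. GHK: Vm = 61.4·log₁₀[(Kₒ + α·Naₒ)/(Kᵢ + α·Naᵢ)].
10^(Vm/61.4) = 10^(33.4/61.4) = 3.4992
So 3.4992·(Kᵢ + α·Naᵢ) = Kₒ + α·Naₒ → α = (3.4992·150.0 − 3.0) / (120.0 − 3.4992·27.1)
α = (524.9 − 3.0) / (120.0 − 94.83) = 521.9/25.17 = 20.73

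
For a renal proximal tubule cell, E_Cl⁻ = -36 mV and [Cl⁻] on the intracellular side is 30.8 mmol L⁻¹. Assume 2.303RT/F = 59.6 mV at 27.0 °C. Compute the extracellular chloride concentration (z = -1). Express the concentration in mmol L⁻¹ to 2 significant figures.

Nernst: E = (59.6/-1) · log₁₀([out]/[in]), so log₁₀([out]/[in]) = -36.0 × -1 / 59.6 = 0.6040.
[out]/[in] = 10^(0.6040) = 4.018.
[out] = 4.018 × 30.8 = 123.8 mmol L⁻¹.

120 mmol L⁻¹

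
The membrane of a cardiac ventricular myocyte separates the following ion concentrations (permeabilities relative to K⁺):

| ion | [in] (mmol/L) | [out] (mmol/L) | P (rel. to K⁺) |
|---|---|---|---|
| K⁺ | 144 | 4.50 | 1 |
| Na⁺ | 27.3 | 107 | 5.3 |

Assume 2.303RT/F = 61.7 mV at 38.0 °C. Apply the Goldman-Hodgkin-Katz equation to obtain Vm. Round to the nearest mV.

Vm = 61.7 · log₁₀[(Σ P·[cation]ₒ + Σ P·[anion]ᵢ) / (Σ P·[cation]ᵢ + Σ P·[anion]ₒ)]
Numerator = 1×4.50 + 5.3×107 = 571.6
Denominator = 1×144 + 5.3×27.3 = 288.7
Vm = 61.7 · log₁₀(1.98) = 61.7 × (0.2967) = 18.30 mV

18 mV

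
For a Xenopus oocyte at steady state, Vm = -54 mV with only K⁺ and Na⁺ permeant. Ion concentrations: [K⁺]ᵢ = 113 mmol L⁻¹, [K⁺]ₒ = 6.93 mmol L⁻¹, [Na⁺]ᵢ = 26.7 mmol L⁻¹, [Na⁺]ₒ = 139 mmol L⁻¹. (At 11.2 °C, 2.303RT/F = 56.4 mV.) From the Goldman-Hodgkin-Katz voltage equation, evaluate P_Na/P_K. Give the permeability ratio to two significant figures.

0.041

Let α = P_Na/P_K. GHK: Vm = 56.4·log₁₀[(Kₒ + α·Naₒ)/(Kᵢ + α·Naᵢ)].
10^(Vm/56.4) = 10^(-54.0/56.4) = 0.11029
So 0.11029·(Kᵢ + α·Naᵢ) = Kₒ + α·Naₒ → α = (0.11029·113.0 − 6.93) / (139.0 − 0.11029·26.7)
α = (12.46 − 6.93) / (139.0 − 2.945) = 5.533/136.1 = 0.04067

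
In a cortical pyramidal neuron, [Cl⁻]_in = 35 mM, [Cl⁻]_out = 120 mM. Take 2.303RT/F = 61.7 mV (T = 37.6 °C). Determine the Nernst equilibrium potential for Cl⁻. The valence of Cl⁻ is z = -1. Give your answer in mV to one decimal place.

E = (61.7/z) · log₁₀([Cl⁻]_out/[Cl⁻]_in) with z = -1.
For an anion, dividing by z = -1 reverses the sign.
= (61.7/-1) · log₁₀(120/35) = -61.70 · log₁₀(3.429)
= -61.70 · (0.5351) = -33.02 mV

-33.0 mV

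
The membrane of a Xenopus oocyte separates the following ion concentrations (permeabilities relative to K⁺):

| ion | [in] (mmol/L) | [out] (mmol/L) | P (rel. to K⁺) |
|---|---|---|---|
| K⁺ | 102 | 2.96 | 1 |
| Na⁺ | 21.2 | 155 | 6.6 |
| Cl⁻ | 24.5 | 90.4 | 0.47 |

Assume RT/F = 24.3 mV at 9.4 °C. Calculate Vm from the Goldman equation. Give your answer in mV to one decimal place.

Vm = 24.3 · ln[(Σ P·[cation]ₒ + Σ P·[anion]ᵢ) / (Σ P·[cation]ᵢ + Σ P·[anion]ₒ)]
Numerator = 1×2.96 + 6.6×155 + 0.47×24.5 = 1037
Denominator = 1×102 + 6.6×21.2 + 0.47×90.4 = 284.4
Vm = 24.3 · ln(3.6478) = 24.3 × (1.2941) = 31.45 mV

31.4 mV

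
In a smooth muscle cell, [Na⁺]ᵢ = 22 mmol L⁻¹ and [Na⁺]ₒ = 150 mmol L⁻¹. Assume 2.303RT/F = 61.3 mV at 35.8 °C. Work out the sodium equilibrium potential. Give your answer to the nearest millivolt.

E = (61.3/z) · log₁₀([Na⁺]_out/[Na⁺]_in) with z = +1.
= (61.3/1) · log₁₀(150/22) = 61.30 · log₁₀(6.818)
= 61.30 · (0.8337) = 51.10 mV

51 mV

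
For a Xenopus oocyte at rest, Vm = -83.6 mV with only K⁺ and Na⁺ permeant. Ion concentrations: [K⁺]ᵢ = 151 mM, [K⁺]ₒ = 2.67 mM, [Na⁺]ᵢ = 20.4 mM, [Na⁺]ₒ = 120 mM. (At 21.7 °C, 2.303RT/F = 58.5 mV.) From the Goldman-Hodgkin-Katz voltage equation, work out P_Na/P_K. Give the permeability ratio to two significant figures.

0.025

Let α = P_Na/P_K. GHK: Vm = 58.5·log₁₀[(Kₒ + α·Naₒ)/(Kᵢ + α·Naᵢ)].
10^(Vm/58.5) = 10^(-83.6/58.5) = 0.037234
So 0.037234·(Kᵢ + α·Naᵢ) = Kₒ + α·Naₒ → α = (0.037234·151.0 − 2.67) / (120.0 − 0.037234·20.4)
α = (5.622 − 2.67) / (120.0 − 0.7596) = 2.952/119.2 = 0.02476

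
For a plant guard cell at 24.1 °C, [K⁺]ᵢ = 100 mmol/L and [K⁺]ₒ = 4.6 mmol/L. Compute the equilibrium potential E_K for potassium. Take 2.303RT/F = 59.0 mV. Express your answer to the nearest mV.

E = (59.0/z) · log₁₀([K⁺]_out/[K⁺]_in) with z = +1.
= (59.0/1) · log₁₀(4.6/100) = 59.00 · log₁₀(0.046)
= 59.00 · (-1.3372) = -78.90 mV

-79 mV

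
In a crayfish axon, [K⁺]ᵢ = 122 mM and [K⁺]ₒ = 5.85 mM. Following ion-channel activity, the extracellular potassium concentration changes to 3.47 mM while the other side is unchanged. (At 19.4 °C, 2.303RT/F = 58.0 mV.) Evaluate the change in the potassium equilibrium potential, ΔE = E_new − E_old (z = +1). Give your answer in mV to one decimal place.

E_old = (58.0/1)·log₁₀(5.85/122) = -76.51 mV
E_new = (58.0/1)·log₁₀(3.47/122) = -89.67 mV
ΔE = -89.67 − (-76.51) = -13.16 mV

-13.2 mV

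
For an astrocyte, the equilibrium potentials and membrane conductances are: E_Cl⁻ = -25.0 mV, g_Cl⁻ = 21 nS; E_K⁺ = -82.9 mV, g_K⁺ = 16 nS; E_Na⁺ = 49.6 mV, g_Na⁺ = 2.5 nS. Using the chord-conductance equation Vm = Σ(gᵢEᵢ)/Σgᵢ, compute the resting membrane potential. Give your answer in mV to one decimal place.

Σ gᵢEᵢ = 21·(-25.0) + 16·(-82.9) + 2.5·(49.6) = -1727.40
Σ gᵢ = 21 + 16 + 2.5 = 39.5
Vm = -1727.40 / 39.5 = -43.73 mV

-43.7 mV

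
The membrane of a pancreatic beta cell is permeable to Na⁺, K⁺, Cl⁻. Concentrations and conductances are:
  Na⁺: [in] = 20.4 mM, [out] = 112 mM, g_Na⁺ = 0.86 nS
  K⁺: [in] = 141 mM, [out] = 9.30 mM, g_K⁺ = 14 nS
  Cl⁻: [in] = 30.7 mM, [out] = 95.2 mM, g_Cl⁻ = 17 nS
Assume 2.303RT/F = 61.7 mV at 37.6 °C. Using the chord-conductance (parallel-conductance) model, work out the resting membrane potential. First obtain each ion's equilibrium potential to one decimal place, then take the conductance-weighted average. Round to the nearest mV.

E_Na⁺ = (61.7/1)·log₁₀(112/20.4) = 45.6 mV
E_K⁺ = (61.7/1)·log₁₀(9.30/141) = -72.9 mV
E_Cl⁻ = (61.7/-1)·log₁₀(95.2/30.7) = -30.3 mV
Vm = (Σ gᵢEᵢ)/(Σ gᵢ) = (0.86·45.6 + 14·-72.9 + 17·-30.3) / (0.86 + 14 + 17)
= -1496.48 / 31.86 = -46.97 mV

-47 mV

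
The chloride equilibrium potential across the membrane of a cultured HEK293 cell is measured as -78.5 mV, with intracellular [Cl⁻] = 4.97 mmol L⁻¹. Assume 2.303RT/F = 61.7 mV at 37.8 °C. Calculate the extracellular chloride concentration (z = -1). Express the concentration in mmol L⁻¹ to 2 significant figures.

93 mmol L⁻¹

Nernst: E = (61.7/-1) · log₁₀([out]/[in]), so log₁₀([out]/[in]) = -78.5 × -1 / 61.7 = 1.2723.
[out]/[in] = 10^(1.2723) = 18.72.
[out] = 18.72 × 4.97 = 93.03 mmol L⁻¹.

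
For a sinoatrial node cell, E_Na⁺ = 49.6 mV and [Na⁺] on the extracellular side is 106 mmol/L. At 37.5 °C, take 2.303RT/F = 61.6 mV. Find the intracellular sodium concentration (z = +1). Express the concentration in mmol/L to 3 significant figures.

16.6 mmol/L

Nernst: E = (61.6/1) · log₁₀([out]/[in]), so log₁₀([out]/[in]) = 49.6 × 1 / 61.6 = 0.8052.
[out]/[in] = 10^(0.8052) = 6.385.
[in] = 106 / 6.385 = 16.6 mmol/L.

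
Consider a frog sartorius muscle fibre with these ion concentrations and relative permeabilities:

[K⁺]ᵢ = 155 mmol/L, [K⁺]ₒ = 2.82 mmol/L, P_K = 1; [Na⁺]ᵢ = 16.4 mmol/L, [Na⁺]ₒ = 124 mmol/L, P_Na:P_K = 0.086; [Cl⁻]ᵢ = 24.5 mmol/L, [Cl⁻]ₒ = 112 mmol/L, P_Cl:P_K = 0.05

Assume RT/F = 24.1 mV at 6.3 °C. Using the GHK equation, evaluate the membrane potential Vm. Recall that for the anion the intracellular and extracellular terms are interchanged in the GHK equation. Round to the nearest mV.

Vm = 24.1 · ln[(Σ P·[cation]ₒ + Σ P·[anion]ᵢ) / (Σ P·[cation]ᵢ + Σ P·[anion]ₒ)]
Numerator = 1×2.82 + 0.086×124 + 0.05×24.5 = 14.71
Denominator = 1×155 + 0.086×16.4 + 0.05×112 = 162
Vm = 24.1 · ln(0.09079) = 24.1 × (-2.3992) = -57.82 mV

-58 mV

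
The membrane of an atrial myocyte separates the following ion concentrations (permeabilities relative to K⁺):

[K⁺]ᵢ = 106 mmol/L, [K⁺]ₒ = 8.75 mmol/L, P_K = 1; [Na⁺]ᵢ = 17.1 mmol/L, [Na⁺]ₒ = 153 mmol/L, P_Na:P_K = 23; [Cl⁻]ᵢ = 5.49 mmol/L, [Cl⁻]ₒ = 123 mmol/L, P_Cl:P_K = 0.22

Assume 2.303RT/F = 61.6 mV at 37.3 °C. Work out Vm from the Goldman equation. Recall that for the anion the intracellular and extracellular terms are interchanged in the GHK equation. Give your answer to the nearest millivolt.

Vm = 61.6 · log₁₀[(Σ P·[cation]ₒ + Σ P·[anion]ᵢ) / (Σ P·[cation]ᵢ + Σ P·[anion]ₒ)]
Numerator = 1×8.75 + 23×153 + 0.22×5.49 = 3529
Denominator = 1×106 + 23×17.1 + 0.22×123 = 526.4
Vm = 61.6 · log₁₀(6.7045) = 61.6 × (0.8264) = 50.90 mV

51 mV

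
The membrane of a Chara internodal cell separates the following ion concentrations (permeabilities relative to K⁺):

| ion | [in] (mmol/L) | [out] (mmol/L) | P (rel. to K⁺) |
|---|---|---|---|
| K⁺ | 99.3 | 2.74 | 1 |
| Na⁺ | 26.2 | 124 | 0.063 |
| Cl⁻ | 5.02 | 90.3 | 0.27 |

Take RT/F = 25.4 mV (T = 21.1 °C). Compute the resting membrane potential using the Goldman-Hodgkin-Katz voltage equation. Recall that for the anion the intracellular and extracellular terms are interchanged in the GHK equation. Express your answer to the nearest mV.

-60 mV

Vm = 25.4 · ln[(Σ P·[cation]ₒ + Σ P·[anion]ᵢ) / (Σ P·[cation]ᵢ + Σ P·[anion]ₒ)]
Numerator = 1×2.74 + 0.063×124 + 0.27×5.02 = 11.91
Denominator = 1×99.3 + 0.063×26.2 + 0.27×90.3 = 125.3
Vm = 25.4 · ln(0.095007) = 25.4 × (-2.3538) = -59.79 mV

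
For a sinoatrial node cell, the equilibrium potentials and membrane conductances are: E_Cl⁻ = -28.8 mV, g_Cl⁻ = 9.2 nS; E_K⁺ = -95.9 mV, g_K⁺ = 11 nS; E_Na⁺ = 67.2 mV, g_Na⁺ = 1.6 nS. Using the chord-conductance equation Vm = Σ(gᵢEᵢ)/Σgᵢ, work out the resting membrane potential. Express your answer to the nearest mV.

-56 mV

Σ gᵢEᵢ = 9.2·(-28.8) + 11·(-95.9) + 1.6·(67.2) = -1212.34
Σ gᵢ = 9.2 + 11 + 1.6 = 21.8
Vm = -1212.34 / 21.8 = -55.61 mV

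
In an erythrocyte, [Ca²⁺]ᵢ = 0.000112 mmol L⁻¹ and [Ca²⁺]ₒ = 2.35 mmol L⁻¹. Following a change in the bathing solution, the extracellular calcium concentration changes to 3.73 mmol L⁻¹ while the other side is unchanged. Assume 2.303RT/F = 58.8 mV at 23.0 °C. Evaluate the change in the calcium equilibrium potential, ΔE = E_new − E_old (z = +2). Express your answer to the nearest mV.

6 mV

E_old = (58.8/2)·log₁₀(2.35/0.000112) = 127.06 mV
E_new = (58.8/2)·log₁₀(3.73/0.000112) = 132.96 mV
ΔE = 132.96 − (127.06) = 5.90 mV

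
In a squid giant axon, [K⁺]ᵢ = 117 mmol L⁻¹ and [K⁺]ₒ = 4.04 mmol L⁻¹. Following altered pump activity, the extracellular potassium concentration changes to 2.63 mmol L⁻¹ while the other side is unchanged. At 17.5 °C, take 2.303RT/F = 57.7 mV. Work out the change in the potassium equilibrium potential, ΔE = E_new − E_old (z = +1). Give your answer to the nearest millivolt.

-11 mV

E_old = (57.7/1)·log₁₀(4.04/117) = -84.35 mV
E_new = (57.7/1)·log₁₀(2.63/117) = -95.10 mV
ΔE = -95.10 − (-84.35) = -10.76 mV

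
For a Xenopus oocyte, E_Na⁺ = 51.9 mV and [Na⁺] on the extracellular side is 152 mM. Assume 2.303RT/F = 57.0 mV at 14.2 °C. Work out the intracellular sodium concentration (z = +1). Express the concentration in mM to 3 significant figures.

18.7 mM

Nernst: E = (57.0/1) · log₁₀([out]/[in]), so log₁₀([out]/[in]) = 51.9 × 1 / 57.0 = 0.9105.
[out]/[in] = 10^(0.9105) = 8.138.
[in] = 152 / 8.138 = 18.68 mM.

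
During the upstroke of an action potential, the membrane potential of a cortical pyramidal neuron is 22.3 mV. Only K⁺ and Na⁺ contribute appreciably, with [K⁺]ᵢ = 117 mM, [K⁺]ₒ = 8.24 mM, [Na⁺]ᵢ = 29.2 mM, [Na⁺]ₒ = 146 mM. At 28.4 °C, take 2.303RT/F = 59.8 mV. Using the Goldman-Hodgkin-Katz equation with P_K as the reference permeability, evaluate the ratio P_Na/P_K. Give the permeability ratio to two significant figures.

Let α = P_Na/P_K. GHK: Vm = 59.8·log₁₀[(Kₒ + α·Naₒ)/(Kᵢ + α·Naᵢ)].
10^(Vm/59.8) = 10^(22.3/59.8) = 2.36
So 2.36·(Kᵢ + α·Naᵢ) = Kₒ + α·Naₒ → α = (2.36·117.0 − 8.24) / (146.0 − 2.36·29.2)
α = (276.1 − 8.24) / (146.0 − 68.91) = 267.9/77.09 = 3.475

3.5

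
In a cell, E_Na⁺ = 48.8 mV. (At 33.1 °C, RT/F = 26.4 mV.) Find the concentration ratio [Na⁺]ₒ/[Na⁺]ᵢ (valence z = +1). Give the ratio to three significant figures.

ln([out]/[in]) = E·z/(26.4) = 48.8 × 1 / 26.4 = 1.8485
[out]/[in] = e^(1.8485) = 6.35

6.35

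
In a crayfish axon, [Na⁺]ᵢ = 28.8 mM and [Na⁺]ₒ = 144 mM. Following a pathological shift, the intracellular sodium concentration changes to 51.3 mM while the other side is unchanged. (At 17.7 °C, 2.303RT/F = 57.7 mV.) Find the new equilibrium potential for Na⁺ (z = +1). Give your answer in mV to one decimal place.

After the shift: [Na⁺]_out = 144, [Na⁺]_in = 51.3 mM.
E_new = (57.7/1)·log₁₀(144/51.3) = 57.70 · (0.4482) = 25.86 mV

25.9 mV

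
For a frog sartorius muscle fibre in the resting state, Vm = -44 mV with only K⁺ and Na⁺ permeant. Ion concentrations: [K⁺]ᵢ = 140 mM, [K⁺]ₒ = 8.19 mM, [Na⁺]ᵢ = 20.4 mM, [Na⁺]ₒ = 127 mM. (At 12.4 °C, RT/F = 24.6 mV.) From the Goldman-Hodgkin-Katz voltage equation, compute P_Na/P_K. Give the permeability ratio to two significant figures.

Let α = P_Na/P_K. GHK: Vm = 24.6·ln[(Kₒ + α·Naₒ)/(Kᵢ + α·Naᵢ)].
e^(Vm/24.6) = e^(-44.0/24.6) = 0.16719
So 0.16719·(Kᵢ + α·Naᵢ) = Kₒ + α·Naₒ → α = (0.16719·140.0 − 8.19) / (127.0 − 0.16719·20.4)
α = (23.41 − 8.19) / (127.0 − 3.411) = 15.22/123.6 = 0.1231

0.12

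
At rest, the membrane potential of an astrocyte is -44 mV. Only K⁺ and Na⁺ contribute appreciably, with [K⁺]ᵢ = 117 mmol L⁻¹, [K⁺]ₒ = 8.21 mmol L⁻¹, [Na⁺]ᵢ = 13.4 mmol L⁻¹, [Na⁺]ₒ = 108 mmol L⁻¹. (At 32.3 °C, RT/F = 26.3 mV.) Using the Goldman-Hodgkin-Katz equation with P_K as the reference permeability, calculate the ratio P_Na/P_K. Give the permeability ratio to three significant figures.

0.130

Let α = P_Na/P_K. GHK: Vm = 26.3·ln[(Kₒ + α·Naₒ)/(Kᵢ + α·Naᵢ)].
e^(Vm/26.3) = e^(-44.0/26.3) = 0.18768
So 0.18768·(Kᵢ + α·Naᵢ) = Kₒ + α·Naₒ → α = (0.18768·117.0 − 8.21) / (108.0 − 0.18768·13.4)
α = (21.96 − 8.21) / (108.0 − 2.515) = 13.75/105.5 = 0.1303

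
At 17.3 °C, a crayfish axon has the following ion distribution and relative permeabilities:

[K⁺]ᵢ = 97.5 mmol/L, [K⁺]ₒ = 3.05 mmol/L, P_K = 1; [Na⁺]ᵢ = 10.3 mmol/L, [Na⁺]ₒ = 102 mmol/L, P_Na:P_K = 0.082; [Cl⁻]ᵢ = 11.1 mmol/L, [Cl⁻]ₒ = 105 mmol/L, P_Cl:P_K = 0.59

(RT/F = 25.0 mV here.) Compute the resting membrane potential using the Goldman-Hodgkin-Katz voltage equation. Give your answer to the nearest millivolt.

-55 mV

Vm = 25.0 · ln[(Σ P·[cation]ₒ + Σ P·[anion]ᵢ) / (Σ P·[cation]ᵢ + Σ P·[anion]ₒ)]
Numerator = 1×3.05 + 0.082×102 + 0.59×11.1 = 17.96
Denominator = 1×97.5 + 0.082×10.3 + 0.59×105 = 160.3
Vm = 25.0 · ln(0.11206) = 25.0 × (-2.1887) = -54.72 mV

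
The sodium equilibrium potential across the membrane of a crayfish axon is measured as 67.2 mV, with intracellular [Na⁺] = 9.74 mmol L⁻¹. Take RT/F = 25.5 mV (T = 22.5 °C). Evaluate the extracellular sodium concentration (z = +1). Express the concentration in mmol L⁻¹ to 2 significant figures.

140 mmol L⁻¹

Nernst: E = (25.5/1) · ln([out]/[in]), so ln([out]/[in]) = 67.2 × 1 / 25.5 = 2.6353.
[out]/[in] = e^(2.6353) = 13.95.
[out] = 13.95 × 9.74 = 135.8 mmol L⁻¹.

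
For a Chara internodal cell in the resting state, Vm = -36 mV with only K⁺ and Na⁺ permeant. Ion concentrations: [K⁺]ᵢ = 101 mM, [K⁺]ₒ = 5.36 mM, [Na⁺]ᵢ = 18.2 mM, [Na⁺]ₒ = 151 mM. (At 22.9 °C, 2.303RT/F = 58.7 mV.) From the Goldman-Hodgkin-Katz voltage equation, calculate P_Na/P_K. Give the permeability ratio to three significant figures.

Let α = P_Na/P_K. GHK: Vm = 58.7·log₁₀[(Kₒ + α·Naₒ)/(Kᵢ + α·Naᵢ)].
10^(Vm/58.7) = 10^(-36.0/58.7) = 0.24362
So 0.24362·(Kᵢ + α·Naᵢ) = Kₒ + α·Naₒ → α = (0.24362·101.0 − 5.36) / (151.0 − 0.24362·18.2)
α = (24.61 − 5.36) / (151.0 − 4.434) = 19.25/146.6 = 0.1313

0.131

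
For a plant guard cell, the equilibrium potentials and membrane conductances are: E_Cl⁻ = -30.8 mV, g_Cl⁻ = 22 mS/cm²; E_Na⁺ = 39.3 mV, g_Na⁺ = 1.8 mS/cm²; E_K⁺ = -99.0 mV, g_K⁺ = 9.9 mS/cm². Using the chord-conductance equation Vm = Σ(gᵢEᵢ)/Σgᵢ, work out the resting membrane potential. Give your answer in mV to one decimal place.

Σ gᵢEᵢ = 22·(-30.8) + 1.8·(39.3) + 9.9·(-99.0) = -1586.96
Σ gᵢ = 22 + 1.8 + 9.9 = 33.7
Vm = -1586.96 / 33.7 = -47.09 mV

-47.1 mV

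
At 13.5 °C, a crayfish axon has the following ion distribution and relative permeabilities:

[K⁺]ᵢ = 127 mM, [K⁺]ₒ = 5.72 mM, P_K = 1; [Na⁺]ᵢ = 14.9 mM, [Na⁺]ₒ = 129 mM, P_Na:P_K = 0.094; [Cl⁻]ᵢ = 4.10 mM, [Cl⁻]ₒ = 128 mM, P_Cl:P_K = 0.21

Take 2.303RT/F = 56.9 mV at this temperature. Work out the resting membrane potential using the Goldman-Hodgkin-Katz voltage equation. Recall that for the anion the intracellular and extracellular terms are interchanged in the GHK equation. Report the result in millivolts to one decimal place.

-52.3 mV

Vm = 56.9 · log₁₀[(Σ P·[cation]ₒ + Σ P·[anion]ᵢ) / (Σ P·[cation]ᵢ + Σ P·[anion]ₒ)]
Numerator = 1×5.72 + 0.094×129 + 0.21×4.10 = 18.71
Denominator = 1×127 + 0.094×14.9 + 0.21×128 = 155.3
Vm = 56.9 · log₁₀(0.12047) = 56.9 × (-0.9191) = -52.30 mV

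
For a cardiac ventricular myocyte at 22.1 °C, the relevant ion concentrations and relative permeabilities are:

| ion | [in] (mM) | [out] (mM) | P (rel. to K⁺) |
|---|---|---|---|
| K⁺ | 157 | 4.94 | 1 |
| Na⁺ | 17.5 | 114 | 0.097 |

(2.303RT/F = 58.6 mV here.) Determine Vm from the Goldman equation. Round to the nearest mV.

-58 mV

Vm = 58.6 · log₁₀[(Σ P·[cation]ₒ + Σ P·[anion]ᵢ) / (Σ P·[cation]ᵢ + Σ P·[anion]ₒ)]
Numerator = 1×4.94 + 0.097×114 = 16
Denominator = 1×157 + 0.097×17.5 = 158.7
Vm = 58.6 · log₁₀(0.10081) = 58.6 × (-0.9965) = -58.40 mV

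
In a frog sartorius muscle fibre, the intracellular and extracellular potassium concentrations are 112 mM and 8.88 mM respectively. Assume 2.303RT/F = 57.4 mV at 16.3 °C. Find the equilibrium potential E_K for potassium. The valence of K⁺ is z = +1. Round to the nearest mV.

-63 mV

E = (57.4/z) · log₁₀([K⁺]_out/[K⁺]_in) with z = +1.
= (57.4/1) · log₁₀(8.88/112) = 57.40 · log₁₀(0.07929)
= 57.40 · (-1.1008) = -63.19 mV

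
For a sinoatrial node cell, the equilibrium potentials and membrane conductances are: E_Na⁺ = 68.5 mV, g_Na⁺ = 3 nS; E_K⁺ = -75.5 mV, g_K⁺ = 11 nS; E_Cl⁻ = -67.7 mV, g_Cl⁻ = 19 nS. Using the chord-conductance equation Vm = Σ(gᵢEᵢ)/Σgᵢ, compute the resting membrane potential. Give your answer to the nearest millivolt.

-58 mV

Σ gᵢEᵢ = 3·(68.5) + 11·(-75.5) + 19·(-67.7) = -1911.30
Σ gᵢ = 3 + 11 + 19 = 33
Vm = -1911.30 / 33 = -57.92 mV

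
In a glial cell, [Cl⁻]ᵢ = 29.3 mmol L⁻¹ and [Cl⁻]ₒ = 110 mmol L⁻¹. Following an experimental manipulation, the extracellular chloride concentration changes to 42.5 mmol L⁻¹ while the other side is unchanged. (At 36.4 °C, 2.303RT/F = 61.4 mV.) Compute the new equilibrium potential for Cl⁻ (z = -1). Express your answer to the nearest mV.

-10 mV

After the shift: [Cl⁻]_out = 42.5, [Cl⁻]_in = 29.3 mmol L⁻¹.
E_new = (61.4/-1)·log₁₀(42.5/29.3) = -61.40 · (0.1615) = -9.92 mV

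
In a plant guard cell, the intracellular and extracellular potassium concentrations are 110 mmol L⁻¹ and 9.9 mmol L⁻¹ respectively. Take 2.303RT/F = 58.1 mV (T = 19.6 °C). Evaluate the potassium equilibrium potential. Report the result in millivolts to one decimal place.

-60.8 mV

E = (58.1/z) · log₁₀([K⁺]_out/[K⁺]_in) with z = +1.
= (58.1/1) · log₁₀(9.9/110) = 58.10 · log₁₀(0.09)
= 58.10 · (-1.0458) = -60.76 mV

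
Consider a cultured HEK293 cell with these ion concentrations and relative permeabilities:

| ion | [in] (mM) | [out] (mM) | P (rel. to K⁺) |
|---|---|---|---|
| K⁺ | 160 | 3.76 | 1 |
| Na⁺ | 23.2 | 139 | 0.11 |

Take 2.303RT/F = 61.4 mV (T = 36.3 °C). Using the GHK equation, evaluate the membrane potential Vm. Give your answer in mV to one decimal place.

Vm = 61.4 · log₁₀[(Σ P·[cation]ₒ + Σ P·[anion]ᵢ) / (Σ P·[cation]ᵢ + Σ P·[anion]ₒ)]
Numerator = 1×3.76 + 0.11×139 = 19.05
Denominator = 1×160 + 0.11×23.2 = 162.6
Vm = 61.4 · log₁₀(0.11719) = 61.4 × (-0.9311) = -57.17 mV

-57.2 mV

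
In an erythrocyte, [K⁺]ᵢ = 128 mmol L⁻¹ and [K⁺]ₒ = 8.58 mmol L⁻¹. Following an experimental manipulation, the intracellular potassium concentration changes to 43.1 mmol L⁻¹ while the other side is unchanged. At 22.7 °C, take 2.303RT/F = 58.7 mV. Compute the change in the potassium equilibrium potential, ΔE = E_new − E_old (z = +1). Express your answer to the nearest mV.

28 mV

E_old = (58.7/1)·log₁₀(8.58/128) = -68.90 mV
E_new = (58.7/1)·log₁₀(8.58/43.1) = -41.15 mV
ΔE = -41.15 − (-68.90) = 27.75 mV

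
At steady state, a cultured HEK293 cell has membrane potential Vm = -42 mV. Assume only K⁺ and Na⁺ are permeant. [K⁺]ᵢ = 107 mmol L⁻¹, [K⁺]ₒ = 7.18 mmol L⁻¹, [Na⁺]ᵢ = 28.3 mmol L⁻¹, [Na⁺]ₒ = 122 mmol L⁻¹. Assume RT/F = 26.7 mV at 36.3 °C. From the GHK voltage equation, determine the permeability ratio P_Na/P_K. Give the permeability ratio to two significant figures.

0.13

Let α = P_Na/P_K. GHK: Vm = 26.7·ln[(Kₒ + α·Naₒ)/(Kᵢ + α·Naᵢ)].
e^(Vm/26.7) = e^(-42.0/26.7) = 0.20741
So 0.20741·(Kᵢ + α·Naᵢ) = Kₒ + α·Naₒ → α = (0.20741·107.0 − 7.18) / (122.0 − 0.20741·28.3)
α = (22.19 − 7.18) / (122.0 − 5.87) = 15.01/116.1 = 0.1293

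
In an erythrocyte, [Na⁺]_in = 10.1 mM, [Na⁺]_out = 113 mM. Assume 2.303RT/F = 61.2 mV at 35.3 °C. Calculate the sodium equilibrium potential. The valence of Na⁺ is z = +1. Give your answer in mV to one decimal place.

64.2 mV

E = (61.2/z) · log₁₀([Na⁺]_out/[Na⁺]_in) with z = +1.
= (61.2/1) · log₁₀(113/10.1) = 61.20 · log₁₀(11.19)
= 61.20 · (1.0488) = 64.18 mV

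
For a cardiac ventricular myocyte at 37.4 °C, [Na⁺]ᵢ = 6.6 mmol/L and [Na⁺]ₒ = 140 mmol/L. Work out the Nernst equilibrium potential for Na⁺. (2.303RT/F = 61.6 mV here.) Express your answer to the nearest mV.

82 mV

E = (61.6/z) · log₁₀([Na⁺]_out/[Na⁺]_in) with z = +1.
= (61.6/1) · log₁₀(140/6.6) = 61.60 · log₁₀(21.21)
= 61.60 · (1.3266) = 81.72 mV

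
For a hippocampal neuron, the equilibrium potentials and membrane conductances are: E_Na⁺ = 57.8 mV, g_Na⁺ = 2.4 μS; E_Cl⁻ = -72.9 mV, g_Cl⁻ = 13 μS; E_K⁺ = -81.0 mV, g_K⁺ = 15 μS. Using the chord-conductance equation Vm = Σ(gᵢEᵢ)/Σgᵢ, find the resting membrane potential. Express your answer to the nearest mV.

-67 mV

Σ gᵢEᵢ = 2.4·(57.8) + 13·(-72.9) + 15·(-81.0) = -2023.98
Σ gᵢ = 2.4 + 13 + 15 = 30.4
Vm = -2023.98 / 30.4 = -66.58 mV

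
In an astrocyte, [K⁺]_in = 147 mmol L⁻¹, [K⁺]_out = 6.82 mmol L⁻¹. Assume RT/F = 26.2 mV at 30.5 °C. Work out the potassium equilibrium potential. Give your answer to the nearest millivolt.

-80 mV

E = (26.2/z) · ln([K⁺]_out/[K⁺]_in) with z = +1.
= (26.2/1) · ln(6.82/147) = 26.20 · ln(0.04639)
= 26.20 · (-3.0706) = -80.45 mV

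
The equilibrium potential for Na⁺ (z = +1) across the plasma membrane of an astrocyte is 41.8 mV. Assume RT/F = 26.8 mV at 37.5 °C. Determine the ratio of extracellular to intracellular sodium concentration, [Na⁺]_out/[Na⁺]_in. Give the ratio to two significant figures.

4.8

ln([out]/[in]) = E·z/(26.8) = 41.8 × 1 / 26.8 = 1.5597
[out]/[in] = e^(1.5597) = 4.757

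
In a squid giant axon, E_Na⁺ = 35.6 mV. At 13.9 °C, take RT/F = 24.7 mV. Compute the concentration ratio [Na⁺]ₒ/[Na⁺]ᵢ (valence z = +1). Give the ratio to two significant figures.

4.2

ln([out]/[in]) = E·z/(24.7) = 35.6 × 1 / 24.7 = 1.4413
[out]/[in] = e^(1.4413) = 4.226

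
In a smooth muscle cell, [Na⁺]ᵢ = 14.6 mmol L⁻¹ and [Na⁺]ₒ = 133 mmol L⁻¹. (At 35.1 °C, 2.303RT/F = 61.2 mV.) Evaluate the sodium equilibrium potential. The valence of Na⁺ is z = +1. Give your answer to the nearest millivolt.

E = (61.2/z) · log₁₀([Na⁺]_out/[Na⁺]_in) with z = +1.
= (61.2/1) · log₁₀(133/14.6) = 61.20 · log₁₀(9.11)
= 61.20 · (0.9595) = 58.72 mV

59 mV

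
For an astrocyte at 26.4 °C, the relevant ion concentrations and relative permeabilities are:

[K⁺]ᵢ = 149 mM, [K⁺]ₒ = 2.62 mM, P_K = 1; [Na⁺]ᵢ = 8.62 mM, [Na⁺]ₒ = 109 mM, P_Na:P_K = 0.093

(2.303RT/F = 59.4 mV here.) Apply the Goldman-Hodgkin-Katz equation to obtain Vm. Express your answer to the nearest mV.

-64 mV

Vm = 59.4 · log₁₀[(Σ P·[cation]ₒ + Σ P·[anion]ᵢ) / (Σ P·[cation]ᵢ + Σ P·[anion]ₒ)]
Numerator = 1×2.62 + 0.093×109 = 12.76
Denominator = 1×149 + 0.093×8.62 = 149.8
Vm = 59.4 · log₁₀(0.085159) = 59.4 × (-1.0698) = -63.54 mV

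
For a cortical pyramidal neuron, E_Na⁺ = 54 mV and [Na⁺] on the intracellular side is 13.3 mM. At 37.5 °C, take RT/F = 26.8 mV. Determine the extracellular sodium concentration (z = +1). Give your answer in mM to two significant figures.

Nernst: E = (26.8/1) · ln([out]/[in]), so ln([out]/[in]) = 54.0 × 1 / 26.8 = 2.0149.
[out]/[in] = e^(2.0149) = 7.5.
[out] = 7.5 × 13.3 = 99.75 mM.

100 mM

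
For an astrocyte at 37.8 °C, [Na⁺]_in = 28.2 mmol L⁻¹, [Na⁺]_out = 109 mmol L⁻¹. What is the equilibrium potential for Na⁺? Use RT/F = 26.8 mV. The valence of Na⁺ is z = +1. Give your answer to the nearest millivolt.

36 mV

E = (26.8/z) · ln([Na⁺]_out/[Na⁺]_in) with z = +1.
= (26.8/1) · ln(109/28.2) = 26.80 · ln(3.865)
= 26.80 · (1.3520) = 36.23 mV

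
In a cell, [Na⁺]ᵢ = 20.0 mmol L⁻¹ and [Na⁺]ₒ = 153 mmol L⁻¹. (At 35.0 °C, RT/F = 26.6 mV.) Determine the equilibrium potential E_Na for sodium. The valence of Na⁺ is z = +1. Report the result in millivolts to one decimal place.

E = (26.6/z) · ln([Na⁺]_out/[Na⁺]_in) with z = +1.
= (26.6/1) · ln(153/20.0) = 26.60 · ln(7.65)
= 26.60 · (2.0347) = 54.12 mV

54.1 mV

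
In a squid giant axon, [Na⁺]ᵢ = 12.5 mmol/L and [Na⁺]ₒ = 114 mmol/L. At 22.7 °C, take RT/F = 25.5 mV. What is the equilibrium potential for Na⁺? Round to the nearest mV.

E = (25.5/z) · ln([Na⁺]_out/[Na⁺]_in) with z = +1.
= (25.5/1) · ln(114/12.5) = 25.50 · ln(9.12)
= 25.50 · (2.2105) = 56.37 mV

56 mV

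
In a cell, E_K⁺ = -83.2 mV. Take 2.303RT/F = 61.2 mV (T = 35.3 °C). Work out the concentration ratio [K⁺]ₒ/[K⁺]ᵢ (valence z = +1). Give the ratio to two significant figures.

log₁₀([out]/[in]) = E·z/(61.2) = -83.2 × 1 / 61.2 = -1.3595
[out]/[in] = 10^(-1.3595) = 0.0437

0.044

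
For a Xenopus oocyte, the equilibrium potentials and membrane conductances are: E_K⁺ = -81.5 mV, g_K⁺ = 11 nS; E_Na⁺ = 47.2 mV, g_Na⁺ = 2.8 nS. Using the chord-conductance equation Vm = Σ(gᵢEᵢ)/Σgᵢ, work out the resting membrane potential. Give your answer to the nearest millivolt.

-55 mV

Σ gᵢEᵢ = 11·(-81.5) + 2.8·(47.2) = -764.34
Σ gᵢ = 11 + 2.8 = 13.8
Vm = -764.34 / 13.8 = -55.39 mV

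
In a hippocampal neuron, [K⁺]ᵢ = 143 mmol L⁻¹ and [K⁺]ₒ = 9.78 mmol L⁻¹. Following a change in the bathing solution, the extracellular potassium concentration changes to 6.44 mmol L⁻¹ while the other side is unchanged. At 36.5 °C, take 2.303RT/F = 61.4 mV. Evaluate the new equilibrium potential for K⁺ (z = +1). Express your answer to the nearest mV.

After the shift: [K⁺]_out = 6.44, [K⁺]_in = 143 mmol L⁻¹.
E_new = (61.4/1)·log₁₀(6.44/143) = 61.40 · (-1.3465) = -82.67 mV

-83 mV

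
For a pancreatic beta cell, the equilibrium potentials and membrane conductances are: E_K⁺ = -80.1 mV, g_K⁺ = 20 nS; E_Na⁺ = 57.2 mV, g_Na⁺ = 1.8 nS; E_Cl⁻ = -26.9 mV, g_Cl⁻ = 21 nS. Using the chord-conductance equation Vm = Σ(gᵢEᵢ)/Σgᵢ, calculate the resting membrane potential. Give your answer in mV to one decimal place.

-48.2 mV

Σ gᵢEᵢ = 20·(-80.1) + 1.8·(57.2) + 21·(-26.9) = -2063.94
Σ gᵢ = 20 + 1.8 + 21 = 42.8
Vm = -2063.94 / 42.8 = -48.22 mV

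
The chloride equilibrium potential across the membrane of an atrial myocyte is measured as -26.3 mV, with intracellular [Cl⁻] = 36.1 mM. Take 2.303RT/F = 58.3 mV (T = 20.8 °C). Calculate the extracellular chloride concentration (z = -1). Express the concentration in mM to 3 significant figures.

102 mM

Nernst: E = (58.3/-1) · log₁₀([out]/[in]), so log₁₀([out]/[in]) = -26.3 × -1 / 58.3 = 0.4511.
[out]/[in] = 10^(0.4511) = 2.826.
[out] = 2.826 × 36.1 = 102 mM.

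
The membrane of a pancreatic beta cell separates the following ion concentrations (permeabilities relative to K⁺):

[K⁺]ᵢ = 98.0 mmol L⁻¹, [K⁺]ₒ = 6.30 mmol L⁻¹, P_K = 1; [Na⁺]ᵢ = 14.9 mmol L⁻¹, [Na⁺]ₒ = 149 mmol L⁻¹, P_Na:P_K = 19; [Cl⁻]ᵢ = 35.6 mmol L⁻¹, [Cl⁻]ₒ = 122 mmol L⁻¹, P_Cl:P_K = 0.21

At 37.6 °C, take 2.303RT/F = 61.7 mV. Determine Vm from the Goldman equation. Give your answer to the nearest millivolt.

Vm = 61.7 · log₁₀[(Σ P·[cation]ₒ + Σ P·[anion]ᵢ) / (Σ P·[cation]ᵢ + Σ P·[anion]ₒ)]
Numerator = 1×6.30 + 19×149 + 0.21×35.6 = 2845
Denominator = 1×98.0 + 19×14.9 + 0.21×122 = 406.7
Vm = 61.7 · log₁₀(6.9944) = 61.7 × (0.8448) = 52.12 mV

52 mV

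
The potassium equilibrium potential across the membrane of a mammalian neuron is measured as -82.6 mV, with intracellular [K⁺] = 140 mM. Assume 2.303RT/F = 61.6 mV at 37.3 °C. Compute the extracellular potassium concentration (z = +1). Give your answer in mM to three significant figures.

6.39 mM

Nernst: E = (61.6/1) · log₁₀([out]/[in]), so log₁₀([out]/[in]) = -82.6 × 1 / 61.6 = -1.3409.
[out]/[in] = 10^(-1.3409) = 0.04561.
[out] = 0.04561 × 140 = 6.386 mM.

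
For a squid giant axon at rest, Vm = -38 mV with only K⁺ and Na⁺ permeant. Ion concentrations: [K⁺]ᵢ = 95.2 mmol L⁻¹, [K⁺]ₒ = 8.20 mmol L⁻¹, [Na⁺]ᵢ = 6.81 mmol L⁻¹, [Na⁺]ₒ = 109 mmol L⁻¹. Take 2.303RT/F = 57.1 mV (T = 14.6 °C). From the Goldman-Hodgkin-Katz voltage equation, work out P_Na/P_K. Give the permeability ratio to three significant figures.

0.115

Let α = P_Na/P_K. GHK: Vm = 57.1·log₁₀[(Kₒ + α·Naₒ)/(Kᵢ + α·Naᵢ)].
10^(Vm/57.1) = 10^(-38.0/57.1) = 0.21602
So 0.21602·(Kᵢ + α·Naᵢ) = Kₒ + α·Naₒ → α = (0.21602·95.2 − 8.2) / (109.0 − 0.21602·6.81)
α = (20.57 − 8.2) / (109.0 − 1.471) = 12.37/107.5 = 0.115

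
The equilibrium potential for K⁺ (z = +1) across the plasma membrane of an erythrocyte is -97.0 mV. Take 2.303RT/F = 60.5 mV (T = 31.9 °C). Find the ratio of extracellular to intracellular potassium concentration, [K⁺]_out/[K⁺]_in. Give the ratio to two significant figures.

0.025

log₁₀([out]/[in]) = E·z/(60.5) = -97.0 × 1 / 60.5 = -1.6033
[out]/[in] = 10^(-1.6033) = 0.02493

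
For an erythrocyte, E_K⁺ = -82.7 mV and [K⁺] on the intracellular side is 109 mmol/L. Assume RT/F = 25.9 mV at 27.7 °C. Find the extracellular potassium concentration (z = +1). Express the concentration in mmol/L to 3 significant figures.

Nernst: E = (25.9/1) · ln([out]/[in]), so ln([out]/[in]) = -82.7 × 1 / 25.9 = -3.1931.
[out]/[in] = e^(-3.1931) = 0.04105.
[out] = 0.04105 × 109 = 4.474 mmol/L.

4.47 mmol/L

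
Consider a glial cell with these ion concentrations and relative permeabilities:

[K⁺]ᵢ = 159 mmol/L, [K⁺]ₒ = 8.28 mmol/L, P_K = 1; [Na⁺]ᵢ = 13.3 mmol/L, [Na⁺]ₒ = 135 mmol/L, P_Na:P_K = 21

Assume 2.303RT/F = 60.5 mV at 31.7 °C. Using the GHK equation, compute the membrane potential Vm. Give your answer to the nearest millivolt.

Vm = 60.5 · log₁₀[(Σ P·[cation]ₒ + Σ P·[anion]ᵢ) / (Σ P·[cation]ᵢ + Σ P·[anion]ₒ)]
Numerator = 1×8.28 + 21×135 = 2843
Denominator = 1×159 + 21×13.3 = 438.3
Vm = 60.5 · log₁₀(6.4871) = 60.5 × (0.8120) = 49.13 mV

49 mV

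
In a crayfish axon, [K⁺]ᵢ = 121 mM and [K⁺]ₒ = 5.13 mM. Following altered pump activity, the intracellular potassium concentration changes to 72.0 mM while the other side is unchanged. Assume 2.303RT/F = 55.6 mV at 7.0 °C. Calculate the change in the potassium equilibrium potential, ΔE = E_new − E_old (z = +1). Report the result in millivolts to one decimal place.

12.5 mV

E_old = (55.6/1)·log₁₀(5.13/121) = -76.32 mV
E_new = (55.6/1)·log₁₀(5.13/72.0) = -63.79 mV
ΔE = -63.79 − (-76.32) = 12.54 mV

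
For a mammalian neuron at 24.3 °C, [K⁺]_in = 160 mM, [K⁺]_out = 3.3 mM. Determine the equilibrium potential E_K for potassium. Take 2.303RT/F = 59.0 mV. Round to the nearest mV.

E = (59.0/z) · log₁₀([K⁺]_out/[K⁺]_in) with z = +1.
= (59.0/1) · log₁₀(3.3/160) = 59.00 · log₁₀(0.02062)
= 59.00 · (-1.6856) = -99.45 mV

-99 mV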